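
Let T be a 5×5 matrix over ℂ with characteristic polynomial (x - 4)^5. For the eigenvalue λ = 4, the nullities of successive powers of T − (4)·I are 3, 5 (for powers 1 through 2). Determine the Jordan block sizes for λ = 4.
Block sizes for λ = 4: [2, 2, 1]

From the dimensions of kernels of powers, the number of Jordan blocks of size at least j is d_j − d_{j−1} where d_j = dim ker(N^j) (with d_0 = 0). Computing the differences gives [3, 2].
The number of blocks of size exactly k is (#blocks of size ≥ k) − (#blocks of size ≥ k + 1), so the partition is: 1 block(s) of size 1, 2 block(s) of size 2.
In nonincreasing order the block sizes are [2, 2, 1].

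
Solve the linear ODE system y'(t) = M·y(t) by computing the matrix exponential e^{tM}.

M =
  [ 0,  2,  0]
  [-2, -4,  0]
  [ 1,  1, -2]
e^{tM} =
  [2*t*exp(-2*t) + exp(-2*t), 2*t*exp(-2*t), 0]
  [-2*t*exp(-2*t), -2*t*exp(-2*t) + exp(-2*t), 0]
  [t*exp(-2*t), t*exp(-2*t), exp(-2*t)]

Strategy: write M = P · J · P⁻¹ where J is a Jordan canonical form, so e^{tM} = P · e^{tJ} · P⁻¹, and e^{tJ} can be computed block-by-block.

M has Jordan form
J =
  [-2,  1,  0]
  [ 0, -2,  0]
  [ 0,  0, -2]
(up to reordering of blocks).

Per-block formulas:
  For a 1×1 block at λ = -2: exp(t · [-2]) = [e^(-2t)].
  For a 2×2 Jordan block J_2(-2): exp(t · J_2(-2)) = e^(-2t)·(I + t·N), where N is the 2×2 nilpotent shift.

After assembling e^{tJ} and conjugating by P, we get:

e^{tM} =
  [2*t*exp(-2*t) + exp(-2*t), 2*t*exp(-2*t), 0]
  [-2*t*exp(-2*t), -2*t*exp(-2*t) + exp(-2*t), 0]
  [t*exp(-2*t), t*exp(-2*t), exp(-2*t)]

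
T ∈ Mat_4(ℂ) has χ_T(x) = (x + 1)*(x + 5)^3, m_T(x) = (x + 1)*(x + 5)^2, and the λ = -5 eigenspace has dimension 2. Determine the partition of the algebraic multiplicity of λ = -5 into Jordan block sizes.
Block sizes for λ = -5: [2, 1]

Step 1 — from the characteristic polynomial, algebraic multiplicity of λ = -5 is 3. From dim ker(T − (-5)·I) = 2, there are exactly 2 Jordan blocks for λ = -5.
Step 2 — from the minimal polynomial, the factor (x + 5)^2 tells us the largest block for λ = -5 has size 2.
Step 3 — with total size 3, 2 blocks, and largest block 2, the block sizes (in nonincreasing order) are [2, 1].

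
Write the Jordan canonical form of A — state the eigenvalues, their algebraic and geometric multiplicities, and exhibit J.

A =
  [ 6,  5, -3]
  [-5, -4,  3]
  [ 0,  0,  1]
J_2(1) ⊕ J_1(1)

The characteristic polynomial is
  det(x·I − A) = x^3 - 3*x^2 + 3*x - 1 = (x - 1)^3

Eigenvalues and multiplicities (the geometric multiplicity of λ is n − rank(A − λI), which equals the number of Jordan blocks for λ):
  λ = 1: algebraic multiplicity = 3, geometric multiplicity = 2

Determining the block sizes for each eigenvalue:
  λ = 1: 2 blocks summing to 3 forces exactly one block of size 2 and the rest size 1 → block sizes [2, 1]

Assembling the blocks gives a Jordan form
J =
  [1, 1, 0]
  [0, 1, 0]
  [0, 0, 1]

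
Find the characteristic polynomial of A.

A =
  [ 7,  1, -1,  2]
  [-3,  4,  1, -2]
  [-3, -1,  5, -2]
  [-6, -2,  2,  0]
x^4 - 16*x^3 + 96*x^2 - 256*x + 256

Expanding det(x·I − A) (e.g. by cofactor expansion or by noting that A is similar to its Jordan form J, which has the same characteristic polynomial as A) gives
  χ_A(x) = x^4 - 16*x^3 + 96*x^2 - 256*x + 256
which factors as (x - 4)^4. The eigenvalues (with algebraic multiplicities) are λ = 4 with multiplicity 4.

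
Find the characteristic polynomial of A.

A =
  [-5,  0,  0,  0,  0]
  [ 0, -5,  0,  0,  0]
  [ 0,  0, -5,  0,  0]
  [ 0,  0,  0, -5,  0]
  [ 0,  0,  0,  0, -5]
x^5 + 25*x^4 + 250*x^3 + 1250*x^2 + 3125*x + 3125

Expanding det(x·I − A) (e.g. by cofactor expansion or by noting that A is similar to its Jordan form J, which has the same characteristic polynomial as A) gives
  χ_A(x) = x^5 + 25*x^4 + 250*x^3 + 1250*x^2 + 3125*x + 3125
which factors as (x + 5)^5. The eigenvalues (with algebraic multiplicities) are λ = -5 with multiplicity 5.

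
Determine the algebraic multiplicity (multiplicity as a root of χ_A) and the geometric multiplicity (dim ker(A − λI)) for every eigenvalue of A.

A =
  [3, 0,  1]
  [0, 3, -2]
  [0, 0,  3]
λ = 3: alg = 3, geom = 2

Step 1 — factor the characteristic polynomial to read off the algebraic multiplicities:
  χ_A(x) = (x - 3)^3

Step 2 — compute geometric multiplicities via the rank-nullity identity g(λ) = n − rank(A − λI):
  rank(A − (3)·I) = 1, so dim ker(A − (3)·I) = n − 1 = 2

Summary:
  λ = 3: algebraic multiplicity = 3, geometric multiplicity = 2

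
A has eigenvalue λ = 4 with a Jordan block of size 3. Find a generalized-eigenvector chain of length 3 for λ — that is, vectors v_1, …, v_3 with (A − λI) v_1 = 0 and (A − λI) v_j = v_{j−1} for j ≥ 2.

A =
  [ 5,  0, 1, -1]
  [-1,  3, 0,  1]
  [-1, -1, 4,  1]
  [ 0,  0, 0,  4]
A Jordan chain for λ = 4 of length 3:
v_1 = (-1, 1, 1, 0)ᵀ
v_2 = (0, -1, -1, 0)ᵀ
v_3 = (0, 1, 0, 0)ᵀ

Let N = A − (4)·I. We want v_3 with N^3 v_3 = 0 but N^2 v_3 ≠ 0; then v_{j-1} := N · v_j for j = 3, …, 2.

Pick v_3 = (0, 1, 0, 0)ᵀ.
Then v_2 = N · v_3 = (0, -1, -1, 0)ᵀ.
Then v_1 = N · v_2 = (-1, 1, 1, 0)ᵀ.

Sanity check: (A − (4)·I) v_1 = (0, 0, 0, 0)ᵀ = 0. ✓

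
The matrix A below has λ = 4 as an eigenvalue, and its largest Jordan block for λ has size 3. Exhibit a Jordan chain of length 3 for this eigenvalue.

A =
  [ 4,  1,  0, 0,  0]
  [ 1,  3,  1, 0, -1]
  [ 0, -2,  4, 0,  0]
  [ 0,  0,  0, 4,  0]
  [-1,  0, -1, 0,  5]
A Jordan chain for λ = 4 of length 3:
v_1 = (1, 0, -2, 0, -1)ᵀ
v_2 = (0, 1, 0, 0, -1)ᵀ
v_3 = (1, 0, 0, 0, 0)ᵀ

Let N = A − (4)·I. We want v_3 with N^3 v_3 = 0 but N^2 v_3 ≠ 0; then v_{j-1} := N · v_j for j = 3, …, 2.

Pick v_3 = (1, 0, 0, 0, 0)ᵀ.
Then v_2 = N · v_3 = (0, 1, 0, 0, -1)ᵀ.
Then v_1 = N · v_2 = (1, 0, -2, 0, -1)ᵀ.

Sanity check: (A − (4)·I) v_1 = (0, 0, 0, 0, 0)ᵀ = 0. ✓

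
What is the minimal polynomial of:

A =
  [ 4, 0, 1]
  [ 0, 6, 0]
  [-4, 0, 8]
x^2 - 12*x + 36

The characteristic polynomial is χ_A(x) = (x - 6)^3, so the eigenvalues are known. The minimal polynomial is
  m_A(x) = Π_λ (x − λ)^{k_λ}
where k_λ is the size of the *largest* Jordan block for λ (equivalently, the smallest k with (A − λI)^k v = 0 for every generalised eigenvector v of λ).

  λ = 6: largest Jordan block has size 2, contributing (x − 6)^2

So m_A(x) = (x - 6)^2 = x^2 - 12*x + 36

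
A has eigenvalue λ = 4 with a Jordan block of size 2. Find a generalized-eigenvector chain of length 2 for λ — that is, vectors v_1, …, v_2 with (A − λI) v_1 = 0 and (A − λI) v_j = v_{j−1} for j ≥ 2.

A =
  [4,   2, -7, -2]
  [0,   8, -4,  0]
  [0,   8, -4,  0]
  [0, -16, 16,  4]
A Jordan chain for λ = 4 of length 2:
v_1 = (-5, 0, 0, 0)ᵀ
v_2 = (0, 1, 1, 0)ᵀ

Let N = A − (4)·I. We want v_2 with N^2 v_2 = 0 but N^1 v_2 ≠ 0; then v_{j-1} := N · v_j for j = 2, …, 2.

Pick v_2 = (0, 1, 1, 0)ᵀ.
Then v_1 = N · v_2 = (-5, 0, 0, 0)ᵀ.

Sanity check: (A − (4)·I) v_1 = (0, 0, 0, 0)ᵀ = 0. ✓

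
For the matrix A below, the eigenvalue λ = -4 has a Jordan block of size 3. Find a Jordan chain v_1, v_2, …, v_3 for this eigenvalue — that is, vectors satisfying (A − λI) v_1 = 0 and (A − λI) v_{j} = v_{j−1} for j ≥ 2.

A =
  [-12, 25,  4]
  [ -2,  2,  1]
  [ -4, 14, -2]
A Jordan chain for λ = -4 of length 3:
v_1 = (-2, 0, -4)ᵀ
v_2 = (-8, -2, -4)ᵀ
v_3 = (1, 0, 0)ᵀ

Let N = A − (-4)·I. We want v_3 with N^3 v_3 = 0 but N^2 v_3 ≠ 0; then v_{j-1} := N · v_j for j = 3, …, 2.

Pick v_3 = (1, 0, 0)ᵀ.
Then v_2 = N · v_3 = (-8, -2, -4)ᵀ.
Then v_1 = N · v_2 = (-2, 0, -4)ᵀ.

Sanity check: (A − (-4)·I) v_1 = (0, 0, 0)ᵀ = 0. ✓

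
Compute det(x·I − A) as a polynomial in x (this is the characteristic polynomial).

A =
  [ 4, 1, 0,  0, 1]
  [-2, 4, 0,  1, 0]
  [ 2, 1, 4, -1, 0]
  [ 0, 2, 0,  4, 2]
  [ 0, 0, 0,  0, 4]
x^5 - 20*x^4 + 160*x^3 - 640*x^2 + 1280*x - 1024

Expanding det(x·I − A) (e.g. by cofactor expansion or by noting that A is similar to its Jordan form J, which has the same characteristic polynomial as A) gives
  χ_A(x) = x^5 - 20*x^4 + 160*x^3 - 640*x^2 + 1280*x - 1024
which factors as (x - 4)^5. The eigenvalues (with algebraic multiplicities) are λ = 4 with multiplicity 5.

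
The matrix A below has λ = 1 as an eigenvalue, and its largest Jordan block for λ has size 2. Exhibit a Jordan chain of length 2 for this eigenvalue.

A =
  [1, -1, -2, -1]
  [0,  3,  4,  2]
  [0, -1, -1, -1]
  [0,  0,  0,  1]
A Jordan chain for λ = 1 of length 2:
v_1 = (-1, 2, -1, 0)ᵀ
v_2 = (0, 1, 0, 0)ᵀ

Let N = A − (1)·I. We want v_2 with N^2 v_2 = 0 but N^1 v_2 ≠ 0; then v_{j-1} := N · v_j for j = 2, …, 2.

Pick v_2 = (0, 1, 0, 0)ᵀ.
Then v_1 = N · v_2 = (-1, 2, -1, 0)ᵀ.

Sanity check: (A − (1)·I) v_1 = (0, 0, 0, 0)ᵀ = 0. ✓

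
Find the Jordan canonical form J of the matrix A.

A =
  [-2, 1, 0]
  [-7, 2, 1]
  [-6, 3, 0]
J_3(0)

The characteristic polynomial is
  det(x·I − A) = x^3

Eigenvalues and multiplicities (the geometric multiplicity of λ is n − rank(A − λI), which equals the number of Jordan blocks for λ):
  λ = 0: algebraic multiplicity = 3, geometric multiplicity = 1

Determining the block sizes for each eigenvalue:
  λ = 0: one block (gm = 1), so the single block has size am = 3 → block sizes [3]

Assembling the blocks gives a Jordan form
J =
  [0, 1, 0]
  [0, 0, 1]
  [0, 0, 0]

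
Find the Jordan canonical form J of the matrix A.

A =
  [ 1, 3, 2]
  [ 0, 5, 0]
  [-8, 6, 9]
J_2(5) ⊕ J_1(5)

The characteristic polynomial is
  det(x·I − A) = x^3 - 15*x^2 + 75*x - 125 = (x - 5)^3

Eigenvalues and multiplicities (the geometric multiplicity of λ is n − rank(A − λI), which equals the number of Jordan blocks for λ):
  λ = 5: algebraic multiplicity = 3, geometric multiplicity = 2

Determining the block sizes for each eigenvalue:
  λ = 5: 2 blocks summing to 3 forces exactly one block of size 2 and the rest size 1 → block sizes [2, 1]

Assembling the blocks gives a Jordan form
J =
  [5, 1, 0]
  [0, 5, 0]
  [0, 0, 5]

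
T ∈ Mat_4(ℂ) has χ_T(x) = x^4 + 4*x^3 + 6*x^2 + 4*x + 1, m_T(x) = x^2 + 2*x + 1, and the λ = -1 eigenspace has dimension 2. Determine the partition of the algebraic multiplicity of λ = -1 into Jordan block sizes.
Block sizes for λ = -1: [2, 2]

Step 1 — from the characteristic polynomial, algebraic multiplicity of λ = -1 is 4. From dim ker(T − (-1)·I) = 2, there are exactly 2 Jordan blocks for λ = -1.
Step 2 — from the minimal polynomial, the factor (x + 1)^2 tells us the largest block for λ = -1 has size 2.
Step 3 — with total size 4, 2 blocks, and largest block 2, the block sizes (in nonincreasing order) are [2, 2].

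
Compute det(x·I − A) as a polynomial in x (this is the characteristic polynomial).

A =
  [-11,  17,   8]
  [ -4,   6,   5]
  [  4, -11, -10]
x^3 + 15*x^2 + 75*x + 125

Expanding det(x·I − A) (e.g. by cofactor expansion or by noting that A is similar to its Jordan form J, which has the same characteristic polynomial as A) gives
  χ_A(x) = x^3 + 15*x^2 + 75*x + 125
which factors as (x + 5)^3. The eigenvalues (with algebraic multiplicities) are λ = -5 with multiplicity 3.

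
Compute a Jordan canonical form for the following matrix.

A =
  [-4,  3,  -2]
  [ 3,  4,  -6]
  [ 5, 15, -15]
J_2(-5) ⊕ J_1(-5)

The characteristic polynomial is
  det(x·I − A) = x^3 + 15*x^2 + 75*x + 125 = (x + 5)^3

Eigenvalues and multiplicities (the geometric multiplicity of λ is n − rank(A − λI), which equals the number of Jordan blocks for λ):
  λ = -5: algebraic multiplicity = 3, geometric multiplicity = 2

Determining the block sizes for each eigenvalue:
  λ = -5: 2 blocks summing to 3 forces exactly one block of size 2 and the rest size 1 → block sizes [2, 1]

Assembling the blocks gives a Jordan form
J =
  [-5,  1,  0]
  [ 0, -5,  0]
  [ 0,  0, -5]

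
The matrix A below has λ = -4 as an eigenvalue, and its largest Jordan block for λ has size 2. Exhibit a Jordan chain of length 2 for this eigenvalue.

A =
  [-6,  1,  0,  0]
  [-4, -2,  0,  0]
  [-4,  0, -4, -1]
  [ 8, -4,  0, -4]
A Jordan chain for λ = -4 of length 2:
v_1 = (-2, -4, -4, 8)ᵀ
v_2 = (1, 0, 0, 0)ᵀ

Let N = A − (-4)·I. We want v_2 with N^2 v_2 = 0 but N^1 v_2 ≠ 0; then v_{j-1} := N · v_j for j = 2, …, 2.

Pick v_2 = (1, 0, 0, 0)ᵀ.
Then v_1 = N · v_2 = (-2, -4, -4, 8)ᵀ.

Sanity check: (A − (-4)·I) v_1 = (0, 0, 0, 0)ᵀ = 0. ✓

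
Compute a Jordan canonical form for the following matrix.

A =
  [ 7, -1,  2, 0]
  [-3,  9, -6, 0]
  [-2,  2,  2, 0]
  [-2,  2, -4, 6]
J_2(6) ⊕ J_1(6) ⊕ J_1(6)

The characteristic polynomial is
  det(x·I − A) = x^4 - 24*x^3 + 216*x^2 - 864*x + 1296 = (x - 6)^4

Eigenvalues and multiplicities (the geometric multiplicity of λ is n − rank(A − λI), which equals the number of Jordan blocks for λ):
  λ = 6: algebraic multiplicity = 4, geometric multiplicity = 3

Determining the block sizes for each eigenvalue:
  λ = 6: 3 blocks summing to 4 forces exactly one block of size 2 and the rest size 1 → block sizes [2, 1, 1]

Assembling the blocks gives a Jordan form
J =
  [6, 1, 0, 0]
  [0, 6, 0, 0]
  [0, 0, 6, 0]
  [0, 0, 0, 6]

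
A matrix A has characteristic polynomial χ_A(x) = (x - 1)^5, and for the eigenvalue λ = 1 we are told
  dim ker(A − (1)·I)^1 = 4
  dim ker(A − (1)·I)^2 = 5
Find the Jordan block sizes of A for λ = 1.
Block sizes for λ = 1: [2, 1, 1, 1]

From the dimensions of kernels of powers, the number of Jordan blocks of size at least j is d_j − d_{j−1} where d_j = dim ker(N^j) (with d_0 = 0). Computing the differences gives [4, 1].
The number of blocks of size exactly k is (#blocks of size ≥ k) − (#blocks of size ≥ k + 1), so the partition is: 3 block(s) of size 1, 1 block(s) of size 2.
In nonincreasing order the block sizes are [2, 1, 1, 1].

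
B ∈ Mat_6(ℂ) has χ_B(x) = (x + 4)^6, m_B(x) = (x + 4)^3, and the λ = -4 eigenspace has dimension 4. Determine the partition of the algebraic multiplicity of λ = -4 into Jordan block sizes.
Block sizes for λ = -4: [3, 1, 1, 1]

Step 1 — from the characteristic polynomial, algebraic multiplicity of λ = -4 is 6. From dim ker(B − (-4)·I) = 4, there are exactly 4 Jordan blocks for λ = -4.
Step 2 — from the minimal polynomial, the factor (x + 4)^3 tells us the largest block for λ = -4 has size 3.
Step 3 — with total size 6, 4 blocks, and largest block 3, the block sizes (in nonincreasing order) are [3, 1, 1, 1].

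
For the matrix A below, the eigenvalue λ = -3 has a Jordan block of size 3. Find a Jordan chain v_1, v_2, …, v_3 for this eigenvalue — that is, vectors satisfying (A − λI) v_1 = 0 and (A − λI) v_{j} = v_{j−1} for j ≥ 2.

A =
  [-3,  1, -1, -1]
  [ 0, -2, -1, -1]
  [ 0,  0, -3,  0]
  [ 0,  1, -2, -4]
A Jordan chain for λ = -3 of length 3:
v_1 = (1, 1, 0, 1)ᵀ
v_2 = (-1, -1, 0, -2)ᵀ
v_3 = (0, 0, 1, 0)ᵀ

Let N = A − (-3)·I. We want v_3 with N^3 v_3 = 0 but N^2 v_3 ≠ 0; then v_{j-1} := N · v_j for j = 3, …, 2.

Pick v_3 = (0, 0, 1, 0)ᵀ.
Then v_2 = N · v_3 = (-1, -1, 0, -2)ᵀ.
Then v_1 = N · v_2 = (1, 1, 0, 1)ᵀ.

Sanity check: (A − (-3)·I) v_1 = (0, 0, 0, 0)ᵀ = 0. ✓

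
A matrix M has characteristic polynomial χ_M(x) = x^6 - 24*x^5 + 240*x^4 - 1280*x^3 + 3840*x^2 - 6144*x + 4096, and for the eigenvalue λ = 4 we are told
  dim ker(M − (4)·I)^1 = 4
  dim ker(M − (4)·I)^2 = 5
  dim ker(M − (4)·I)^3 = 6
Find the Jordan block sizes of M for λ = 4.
Block sizes for λ = 4: [3, 1, 1, 1]

From the dimensions of kernels of powers, the number of Jordan blocks of size at least j is d_j − d_{j−1} where d_j = dim ker(N^j) (with d_0 = 0). Computing the differences gives [4, 1, 1].
The number of blocks of size exactly k is (#blocks of size ≥ k) − (#blocks of size ≥ k + 1), so the partition is: 3 block(s) of size 1, 1 block(s) of size 3.
In nonincreasing order the block sizes are [3, 1, 1, 1].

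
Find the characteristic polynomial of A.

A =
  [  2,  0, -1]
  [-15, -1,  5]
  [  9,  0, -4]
x^3 + 3*x^2 + 3*x + 1

Expanding det(x·I − A) (e.g. by cofactor expansion or by noting that A is similar to its Jordan form J, which has the same characteristic polynomial as A) gives
  χ_A(x) = x^3 + 3*x^2 + 3*x + 1
which factors as (x + 1)^3. The eigenvalues (with algebraic multiplicities) are λ = -1 with multiplicity 3.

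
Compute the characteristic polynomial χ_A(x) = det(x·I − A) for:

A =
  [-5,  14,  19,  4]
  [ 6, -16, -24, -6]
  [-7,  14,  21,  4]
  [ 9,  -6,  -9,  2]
x^4 - 2*x^3 - 12*x^2 + 40*x - 32

Expanding det(x·I − A) (e.g. by cofactor expansion or by noting that A is similar to its Jordan form J, which has the same characteristic polynomial as A) gives
  χ_A(x) = x^4 - 2*x^3 - 12*x^2 + 40*x - 32
which factors as (x - 2)^3*(x + 4). The eigenvalues (with algebraic multiplicities) are λ = -4 with multiplicity 1, λ = 2 with multiplicity 3.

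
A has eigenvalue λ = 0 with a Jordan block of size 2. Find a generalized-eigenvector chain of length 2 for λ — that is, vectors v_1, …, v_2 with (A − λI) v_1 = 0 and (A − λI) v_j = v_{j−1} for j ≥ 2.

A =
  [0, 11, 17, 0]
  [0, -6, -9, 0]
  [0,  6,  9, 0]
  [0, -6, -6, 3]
A Jordan chain for λ = 0 of length 2:
v_1 = (-1, 0, 0, 0)ᵀ
v_2 = (0, 3, -2, 2)ᵀ

Let N = A − (0)·I. We want v_2 with N^2 v_2 = 0 but N^1 v_2 ≠ 0; then v_{j-1} := N · v_j for j = 2, …, 2.

Pick v_2 = (0, 3, -2, 2)ᵀ.
Then v_1 = N · v_2 = (-1, 0, 0, 0)ᵀ.

Sanity check: (A − (0)·I) v_1 = (0, 0, 0, 0)ᵀ = 0. ✓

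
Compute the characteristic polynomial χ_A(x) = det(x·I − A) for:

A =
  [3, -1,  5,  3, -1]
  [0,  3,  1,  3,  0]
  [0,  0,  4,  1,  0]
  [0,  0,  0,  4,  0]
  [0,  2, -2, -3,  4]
x^5 - 18*x^4 + 129*x^3 - 460*x^2 + 816*x - 576

Expanding det(x·I − A) (e.g. by cofactor expansion or by noting that A is similar to its Jordan form J, which has the same characteristic polynomial as A) gives
  χ_A(x) = x^5 - 18*x^4 + 129*x^3 - 460*x^2 + 816*x - 576
which factors as (x - 4)^3*(x - 3)^2. The eigenvalues (with algebraic multiplicities) are λ = 3 with multiplicity 2, λ = 4 with multiplicity 3.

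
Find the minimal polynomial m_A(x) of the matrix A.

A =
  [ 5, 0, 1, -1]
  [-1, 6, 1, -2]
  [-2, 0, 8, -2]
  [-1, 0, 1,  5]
x^3 - 18*x^2 + 108*x - 216

The characteristic polynomial is χ_A(x) = (x - 6)^4, so the eigenvalues are known. The minimal polynomial is
  m_A(x) = Π_λ (x − λ)^{k_λ}
where k_λ is the size of the *largest* Jordan block for λ (equivalently, the smallest k with (A − λI)^k v = 0 for every generalised eigenvector v of λ).

  λ = 6: largest Jordan block has size 3, contributing (x − 6)^3

So m_A(x) = (x - 6)^3 = x^3 - 18*x^2 + 108*x - 216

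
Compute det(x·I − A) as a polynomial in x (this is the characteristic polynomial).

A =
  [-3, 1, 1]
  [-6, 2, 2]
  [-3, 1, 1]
x^3

Expanding det(x·I − A) (e.g. by cofactor expansion or by noting that A is similar to its Jordan form J, which has the same characteristic polynomial as A) gives
  χ_A(x) = x^3
which factors as x^3. The eigenvalues (with algebraic multiplicities) are λ = 0 with multiplicity 3.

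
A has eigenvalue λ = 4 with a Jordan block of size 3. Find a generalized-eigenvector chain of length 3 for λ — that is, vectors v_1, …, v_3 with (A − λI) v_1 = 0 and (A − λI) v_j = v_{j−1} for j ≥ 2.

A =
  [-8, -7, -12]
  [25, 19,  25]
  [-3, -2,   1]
A Jordan chain for λ = 4 of length 3:
v_1 = (5, 0, -5)ᵀ
v_2 = (-12, 25, -3)ᵀ
v_3 = (1, 0, 0)ᵀ

Let N = A − (4)·I. We want v_3 with N^3 v_3 = 0 but N^2 v_3 ≠ 0; then v_{j-1} := N · v_j for j = 3, …, 2.

Pick v_3 = (1, 0, 0)ᵀ.
Then v_2 = N · v_3 = (-12, 25, -3)ᵀ.
Then v_1 = N · v_2 = (5, 0, -5)ᵀ.

Sanity check: (A − (4)·I) v_1 = (0, 0, 0)ᵀ = 0. ✓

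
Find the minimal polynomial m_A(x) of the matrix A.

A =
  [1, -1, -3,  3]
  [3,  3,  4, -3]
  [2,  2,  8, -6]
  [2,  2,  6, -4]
x^3 - 6*x^2 + 12*x - 8

The characteristic polynomial is χ_A(x) = (x - 2)^4, so the eigenvalues are known. The minimal polynomial is
  m_A(x) = Π_λ (x − λ)^{k_λ}
where k_λ is the size of the *largest* Jordan block for λ (equivalently, the smallest k with (A − λI)^k v = 0 for every generalised eigenvector v of λ).

  λ = 2: largest Jordan block has size 3, contributing (x − 2)^3

So m_A(x) = (x - 2)^3 = x^3 - 6*x^2 + 12*x - 8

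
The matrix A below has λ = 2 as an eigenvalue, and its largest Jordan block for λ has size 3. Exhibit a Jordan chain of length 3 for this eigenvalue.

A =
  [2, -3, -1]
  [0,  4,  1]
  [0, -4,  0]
A Jordan chain for λ = 2 of length 3:
v_1 = (-2, 0, 0)ᵀ
v_2 = (-3, 2, -4)ᵀ
v_3 = (0, 1, 0)ᵀ

Let N = A − (2)·I. We want v_3 with N^3 v_3 = 0 but N^2 v_3 ≠ 0; then v_{j-1} := N · v_j for j = 3, …, 2.

Pick v_3 = (0, 1, 0)ᵀ.
Then v_2 = N · v_3 = (-3, 2, -4)ᵀ.
Then v_1 = N · v_2 = (-2, 0, 0)ᵀ.

Sanity check: (A − (2)·I) v_1 = (0, 0, 0)ᵀ = 0. ✓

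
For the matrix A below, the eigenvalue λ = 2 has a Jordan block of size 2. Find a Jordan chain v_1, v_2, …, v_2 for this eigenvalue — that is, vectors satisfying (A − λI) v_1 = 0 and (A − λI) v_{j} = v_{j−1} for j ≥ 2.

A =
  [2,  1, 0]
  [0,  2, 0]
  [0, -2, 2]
A Jordan chain for λ = 2 of length 2:
v_1 = (1, 0, -2)ᵀ
v_2 = (0, 1, 0)ᵀ

Let N = A − (2)·I. We want v_2 with N^2 v_2 = 0 but N^1 v_2 ≠ 0; then v_{j-1} := N · v_j for j = 2, …, 2.

Pick v_2 = (0, 1, 0)ᵀ.
Then v_1 = N · v_2 = (1, 0, -2)ᵀ.

Sanity check: (A − (2)·I) v_1 = (0, 0, 0)ᵀ = 0. ✓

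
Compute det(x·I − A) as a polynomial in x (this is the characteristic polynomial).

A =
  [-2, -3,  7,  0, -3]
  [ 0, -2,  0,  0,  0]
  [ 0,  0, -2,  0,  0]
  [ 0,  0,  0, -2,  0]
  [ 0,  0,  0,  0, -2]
x^5 + 10*x^4 + 40*x^3 + 80*x^2 + 80*x + 32

Expanding det(x·I − A) (e.g. by cofactor expansion or by noting that A is similar to its Jordan form J, which has the same characteristic polynomial as A) gives
  χ_A(x) = x^5 + 10*x^4 + 40*x^3 + 80*x^2 + 80*x + 32
which factors as (x + 2)^5. The eigenvalues (with algebraic multiplicities) are λ = -2 with multiplicity 5.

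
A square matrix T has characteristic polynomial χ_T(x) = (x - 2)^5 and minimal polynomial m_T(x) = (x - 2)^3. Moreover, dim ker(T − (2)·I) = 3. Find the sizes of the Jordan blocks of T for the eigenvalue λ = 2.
Block sizes for λ = 2: [3, 1, 1]

Step 1 — from the characteristic polynomial, algebraic multiplicity of λ = 2 is 5. From dim ker(T − (2)·I) = 3, there are exactly 3 Jordan blocks for λ = 2.
Step 2 — from the minimal polynomial, the factor (x − 2)^3 tells us the largest block for λ = 2 has size 3.
Step 3 — with total size 5, 3 blocks, and largest block 3, the block sizes (in nonincreasing order) are [3, 1, 1].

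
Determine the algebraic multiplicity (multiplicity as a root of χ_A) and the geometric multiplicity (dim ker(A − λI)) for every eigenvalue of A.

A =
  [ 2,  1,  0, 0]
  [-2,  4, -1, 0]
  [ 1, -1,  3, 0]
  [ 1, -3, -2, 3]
λ = 3: alg = 4, geom = 2

Step 1 — factor the characteristic polynomial to read off the algebraic multiplicities:
  χ_A(x) = (x - 3)^4

Step 2 — compute geometric multiplicities via the rank-nullity identity g(λ) = n − rank(A − λI):
  rank(A − (3)·I) = 2, so dim ker(A − (3)·I) = n − 2 = 2

Summary:
  λ = 3: algebraic multiplicity = 4, geometric multiplicity = 2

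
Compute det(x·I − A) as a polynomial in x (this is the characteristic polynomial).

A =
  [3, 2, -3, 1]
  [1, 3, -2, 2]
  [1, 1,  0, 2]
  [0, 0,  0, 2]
x^4 - 8*x^3 + 24*x^2 - 32*x + 16

Expanding det(x·I − A) (e.g. by cofactor expansion or by noting that A is similar to its Jordan form J, which has the same characteristic polynomial as A) gives
  χ_A(x) = x^4 - 8*x^3 + 24*x^2 - 32*x + 16
which factors as (x - 2)^4. The eigenvalues (with algebraic multiplicities) are λ = 2 with multiplicity 4.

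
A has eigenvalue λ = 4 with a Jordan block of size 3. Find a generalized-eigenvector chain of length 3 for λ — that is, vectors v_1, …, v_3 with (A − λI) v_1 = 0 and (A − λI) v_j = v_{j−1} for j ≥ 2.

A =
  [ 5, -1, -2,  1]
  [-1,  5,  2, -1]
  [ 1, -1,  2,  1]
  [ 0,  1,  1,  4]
A Jordan chain for λ = 4 of length 3:
v_1 = (1, -1, 1, 0)ᵀ
v_2 = (-1, 1, -1, 1)ᵀ
v_3 = (0, 1, 0, 0)ᵀ

Let N = A − (4)·I. We want v_3 with N^3 v_3 = 0 but N^2 v_3 ≠ 0; then v_{j-1} := N · v_j for j = 3, …, 2.

Pick v_3 = (0, 1, 0, 0)ᵀ.
Then v_2 = N · v_3 = (-1, 1, -1, 1)ᵀ.
Then v_1 = N · v_2 = (1, -1, 1, 0)ᵀ.

Sanity check: (A − (4)·I) v_1 = (0, 0, 0, 0)ᵀ = 0. ✓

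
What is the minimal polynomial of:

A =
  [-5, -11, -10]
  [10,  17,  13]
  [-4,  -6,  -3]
x^3 - 9*x^2 + 27*x - 27

The characteristic polynomial is χ_A(x) = (x - 3)^3, so the eigenvalues are known. The minimal polynomial is
  m_A(x) = Π_λ (x − λ)^{k_λ}
where k_λ is the size of the *largest* Jordan block for λ (equivalently, the smallest k with (A − λI)^k v = 0 for every generalised eigenvector v of λ).

  λ = 3: largest Jordan block has size 3, contributing (x − 3)^3

So m_A(x) = (x - 3)^3 = x^3 - 9*x^2 + 27*x - 27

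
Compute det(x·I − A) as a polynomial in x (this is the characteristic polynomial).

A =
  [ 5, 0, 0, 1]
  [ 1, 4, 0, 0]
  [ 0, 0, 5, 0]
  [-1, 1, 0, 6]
x^4 - 20*x^3 + 150*x^2 - 500*x + 625

Expanding det(x·I − A) (e.g. by cofactor expansion or by noting that A is similar to its Jordan form J, which has the same characteristic polynomial as A) gives
  χ_A(x) = x^4 - 20*x^3 + 150*x^2 - 500*x + 625
which factors as (x - 5)^4. The eigenvalues (with algebraic multiplicities) are λ = 5 with multiplicity 4.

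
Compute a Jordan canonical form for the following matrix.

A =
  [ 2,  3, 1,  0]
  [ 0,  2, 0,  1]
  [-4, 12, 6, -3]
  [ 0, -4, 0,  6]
J_2(4) ⊕ J_2(4)

The characteristic polynomial is
  det(x·I − A) = x^4 - 16*x^3 + 96*x^2 - 256*x + 256 = (x - 4)^4

Eigenvalues and multiplicities (the geometric multiplicity of λ is n − rank(A − λI), which equals the number of Jordan blocks for λ):
  λ = 4: algebraic multiplicity = 4, geometric multiplicity = 2

Determining the block sizes for each eigenvalue:
  λ = 4: with am = 4 and gm = 2, the partition is not yet determined (e.g. several partitions of 4 into 2 parts exist). Let N = A − (4)·I. Computing rank(N^1) = 2, rank(N^2) = 0; the number of blocks of size ≥ j is rank(N^{j−1}) − rank(N^j), giving [2, 2]. So we have 2 block(s) of size 2 → block sizes [2, 2]

Assembling the blocks gives a Jordan form
J =
  [4, 1, 0, 0]
  [0, 4, 0, 0]
  [0, 0, 4, 1]
  [0, 0, 0, 4]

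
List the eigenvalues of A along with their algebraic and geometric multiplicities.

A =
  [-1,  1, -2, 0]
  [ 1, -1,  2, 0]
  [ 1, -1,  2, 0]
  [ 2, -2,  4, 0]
λ = 0: alg = 4, geom = 3

Step 1 — factor the characteristic polynomial to read off the algebraic multiplicities:
  χ_A(x) = x^4

Step 2 — compute geometric multiplicities via the rank-nullity identity g(λ) = n − rank(A − λI):
  rank(A − (0)·I) = 1, so dim ker(A − (0)·I) = n − 1 = 3

Summary:
  λ = 0: algebraic multiplicity = 4, geometric multiplicity = 3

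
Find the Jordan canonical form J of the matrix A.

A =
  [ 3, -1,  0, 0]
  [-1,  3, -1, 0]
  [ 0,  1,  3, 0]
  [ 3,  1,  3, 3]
J_3(3) ⊕ J_1(3)

The characteristic polynomial is
  det(x·I − A) = x^4 - 12*x^3 + 54*x^2 - 108*x + 81 = (x - 3)^4

Eigenvalues and multiplicities (the geometric multiplicity of λ is n − rank(A − λI), which equals the number of Jordan blocks for λ):
  λ = 3: algebraic multiplicity = 4, geometric multiplicity = 2

Determining the block sizes for each eigenvalue:
  λ = 3: with am = 4 and gm = 2, the partition is not yet determined (e.g. several partitions of 4 into 2 parts exist). Let N = A − (3)·I. Computing rank(N^1) = 2, rank(N^2) = 1, rank(N^3) = 0; the number of blocks of size ≥ j is rank(N^{j−1}) − rank(N^j), giving [2, 1, 1]. So we have 1 block(s) of size 3, 1 block(s) of size 1 → block sizes [3, 1]

Assembling the blocks gives a Jordan form
J =
  [3, 1, 0, 0]
  [0, 3, 1, 0]
  [0, 0, 3, 0]
  [0, 0, 0, 3]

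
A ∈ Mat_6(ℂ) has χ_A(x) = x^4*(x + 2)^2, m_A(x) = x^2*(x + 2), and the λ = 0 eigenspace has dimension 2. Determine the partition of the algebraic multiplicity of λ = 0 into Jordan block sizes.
Block sizes for λ = 0: [2, 2]

Step 1 — from the characteristic polynomial, algebraic multiplicity of λ = 0 is 4. From dim ker(A − (0)·I) = 2, there are exactly 2 Jordan blocks for λ = 0.
Step 2 — from the minimal polynomial, the factor (x − 0)^2 tells us the largest block for λ = 0 has size 2.
Step 3 — with total size 4, 2 blocks, and largest block 2, the block sizes (in nonincreasing order) are [2, 2].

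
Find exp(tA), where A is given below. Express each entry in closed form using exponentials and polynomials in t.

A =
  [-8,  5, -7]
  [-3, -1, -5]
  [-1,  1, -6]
e^{tA} =
  [t^2*exp(-5*t)/2 - 3*t*exp(-5*t) + exp(-5*t), -t^2*exp(-5*t) + 5*t*exp(-5*t), 3*t^2*exp(-5*t)/2 - 7*t*exp(-5*t)]
  [t^2*exp(-5*t) - 3*t*exp(-5*t), -2*t^2*exp(-5*t) + 4*t*exp(-5*t) + exp(-5*t), 3*t^2*exp(-5*t) - 5*t*exp(-5*t)]
  [t^2*exp(-5*t)/2 - t*exp(-5*t), -t^2*exp(-5*t) + t*exp(-5*t), 3*t^2*exp(-5*t)/2 - t*exp(-5*t) + exp(-5*t)]

Strategy: write A = P · J · P⁻¹ where J is a Jordan canonical form, so e^{tA} = P · e^{tJ} · P⁻¹, and e^{tJ} can be computed block-by-block.

A has Jordan form
J =
  [-5,  1,  0]
  [ 0, -5,  1]
  [ 0,  0, -5]
(up to reordering of blocks).

Per-block formulas:
  For a 3×3 Jordan block J_3(-5): exp(t · J_3(-5)) = e^(-5t)·(I + t·N + (t^2/2)·N^2), where N is the 3×3 nilpotent shift.

After assembling e^{tJ} and conjugating by P, we get:

e^{tA} =
  [t^2*exp(-5*t)/2 - 3*t*exp(-5*t) + exp(-5*t), -t^2*exp(-5*t) + 5*t*exp(-5*t), 3*t^2*exp(-5*t)/2 - 7*t*exp(-5*t)]
  [t^2*exp(-5*t) - 3*t*exp(-5*t), -2*t^2*exp(-5*t) + 4*t*exp(-5*t) + exp(-5*t), 3*t^2*exp(-5*t) - 5*t*exp(-5*t)]
  [t^2*exp(-5*t)/2 - t*exp(-5*t), -t^2*exp(-5*t) + t*exp(-5*t), 3*t^2*exp(-5*t)/2 - t*exp(-5*t) + exp(-5*t)]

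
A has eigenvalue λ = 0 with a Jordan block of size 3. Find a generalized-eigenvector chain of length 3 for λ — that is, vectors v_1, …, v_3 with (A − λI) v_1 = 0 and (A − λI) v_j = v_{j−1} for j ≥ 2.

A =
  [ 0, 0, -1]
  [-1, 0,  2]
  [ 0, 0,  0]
A Jordan chain for λ = 0 of length 3:
v_1 = (0, 1, 0)ᵀ
v_2 = (-1, 2, 0)ᵀ
v_3 = (0, 0, 1)ᵀ

Let N = A − (0)·I. We want v_3 with N^3 v_3 = 0 but N^2 v_3 ≠ 0; then v_{j-1} := N · v_j for j = 3, …, 2.

Pick v_3 = (0, 0, 1)ᵀ.
Then v_2 = N · v_3 = (-1, 2, 0)ᵀ.
Then v_1 = N · v_2 = (0, 1, 0)ᵀ.

Sanity check: (A − (0)·I) v_1 = (0, 0, 0)ᵀ = 0. ✓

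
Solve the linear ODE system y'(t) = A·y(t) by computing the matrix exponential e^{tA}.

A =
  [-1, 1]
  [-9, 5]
e^{tA} =
  [-3*t*exp(2*t) + exp(2*t), t*exp(2*t)]
  [-9*t*exp(2*t), 3*t*exp(2*t) + exp(2*t)]

Strategy: write A = P · J · P⁻¹ where J is a Jordan canonical form, so e^{tA} = P · e^{tJ} · P⁻¹, and e^{tJ} can be computed block-by-block.

A has Jordan form
J =
  [2, 1]
  [0, 2]
(up to reordering of blocks).

Per-block formulas:
  For a 2×2 Jordan block J_2(2): exp(t · J_2(2)) = e^(2t)·(I + t·N), where N is the 2×2 nilpotent shift.

After assembling e^{tJ} and conjugating by P, we get:

e^{tA} =
  [-3*t*exp(2*t) + exp(2*t), t*exp(2*t)]
  [-9*t*exp(2*t), 3*t*exp(2*t) + exp(2*t)]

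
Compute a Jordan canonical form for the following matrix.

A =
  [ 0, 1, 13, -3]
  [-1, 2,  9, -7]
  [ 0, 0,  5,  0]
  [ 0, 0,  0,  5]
J_2(1) ⊕ J_1(5) ⊕ J_1(5)

The characteristic polynomial is
  det(x·I − A) = x^4 - 12*x^3 + 46*x^2 - 60*x + 25 = (x - 5)^2*(x - 1)^2

Eigenvalues and multiplicities (the geometric multiplicity of λ is n − rank(A − λI), which equals the number of Jordan blocks for λ):
  λ = 1: algebraic multiplicity = 2, geometric multiplicity = 1
  λ = 5: algebraic multiplicity = 2, geometric multiplicity = 2

Determining the block sizes for each eigenvalue:
  λ = 1: one block (gm = 1), so the single block has size am = 2 → block sizes [2]
  λ = 5: gm = am = 2, so every block has size 1 → block sizes [1, 1]

Assembling the blocks gives a Jordan form
J =
  [1, 1, 0, 0]
  [0, 1, 0, 0]
  [0, 0, 5, 0]
  [0, 0, 0, 5]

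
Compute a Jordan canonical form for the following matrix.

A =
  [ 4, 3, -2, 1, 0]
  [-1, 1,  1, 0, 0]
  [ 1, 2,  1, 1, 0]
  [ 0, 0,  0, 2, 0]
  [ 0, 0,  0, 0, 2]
J_3(2) ⊕ J_1(2) ⊕ J_1(2)

The characteristic polynomial is
  det(x·I − A) = x^5 - 10*x^4 + 40*x^3 - 80*x^2 + 80*x - 32 = (x - 2)^5

Eigenvalues and multiplicities (the geometric multiplicity of λ is n − rank(A − λI), which equals the number of Jordan blocks for λ):
  λ = 2: algebraic multiplicity = 5, geometric multiplicity = 3

Determining the block sizes for each eigenvalue:
  λ = 2: with am = 5 and gm = 3, the partition is not yet determined (e.g. several partitions of 5 into 3 parts exist). Let N = A − (2)·I. Computing rank(N^1) = 2, rank(N^2) = 1, rank(N^3) = 0; the number of blocks of size ≥ j is rank(N^{j−1}) − rank(N^j), giving [3, 1, 1]. So we have 1 block(s) of size 3, 2 block(s) of size 1 → block sizes [3, 1, 1]

Assembling the blocks gives a Jordan form
J =
  [2, 1, 0, 0, 0]
  [0, 2, 1, 0, 0]
  [0, 0, 2, 0, 0]
  [0, 0, 0, 2, 0]
  [0, 0, 0, 0, 2]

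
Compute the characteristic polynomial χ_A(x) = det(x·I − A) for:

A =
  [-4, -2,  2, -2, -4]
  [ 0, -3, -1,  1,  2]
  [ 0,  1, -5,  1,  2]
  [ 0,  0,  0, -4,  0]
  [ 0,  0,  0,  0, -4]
x^5 + 20*x^4 + 160*x^3 + 640*x^2 + 1280*x + 1024

Expanding det(x·I − A) (e.g. by cofactor expansion or by noting that A is similar to its Jordan form J, which has the same characteristic polynomial as A) gives
  χ_A(x) = x^5 + 20*x^4 + 160*x^3 + 640*x^2 + 1280*x + 1024
which factors as (x + 4)^5. The eigenvalues (with algebraic multiplicities) are λ = -4 with multiplicity 5.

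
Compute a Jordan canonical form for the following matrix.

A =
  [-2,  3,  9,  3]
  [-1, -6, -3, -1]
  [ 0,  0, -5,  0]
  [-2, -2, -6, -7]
J_2(-5) ⊕ J_1(-5) ⊕ J_1(-5)

The characteristic polynomial is
  det(x·I − A) = x^4 + 20*x^3 + 150*x^2 + 500*x + 625 = (x + 5)^4

Eigenvalues and multiplicities (the geometric multiplicity of λ is n − rank(A − λI), which equals the number of Jordan blocks for λ):
  λ = -5: algebraic multiplicity = 4, geometric multiplicity = 3

Determining the block sizes for each eigenvalue:
  λ = -5: 3 blocks summing to 4 forces exactly one block of size 2 and the rest size 1 → block sizes [2, 1, 1]

Assembling the blocks gives a Jordan form
J =
  [-5,  1,  0,  0]
  [ 0, -5,  0,  0]
  [ 0,  0, -5,  0]
  [ 0,  0,  0, -5]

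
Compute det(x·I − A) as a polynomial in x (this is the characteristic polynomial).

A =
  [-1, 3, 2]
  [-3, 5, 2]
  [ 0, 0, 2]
x^3 - 6*x^2 + 12*x - 8

Expanding det(x·I − A) (e.g. by cofactor expansion or by noting that A is similar to its Jordan form J, which has the same characteristic polynomial as A) gives
  χ_A(x) = x^3 - 6*x^2 + 12*x - 8
which factors as (x - 2)^3. The eigenvalues (with algebraic multiplicities) are λ = 2 with multiplicity 3.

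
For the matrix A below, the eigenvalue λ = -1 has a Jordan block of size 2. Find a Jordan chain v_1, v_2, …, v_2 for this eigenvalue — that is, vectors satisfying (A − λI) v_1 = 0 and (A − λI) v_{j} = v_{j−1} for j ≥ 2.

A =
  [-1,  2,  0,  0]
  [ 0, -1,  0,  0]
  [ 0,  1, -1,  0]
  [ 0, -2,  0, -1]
A Jordan chain for λ = -1 of length 2:
v_1 = (2, 0, 1, -2)ᵀ
v_2 = (0, 1, 0, 0)ᵀ

Let N = A − (-1)·I. We want v_2 with N^2 v_2 = 0 but N^1 v_2 ≠ 0; then v_{j-1} := N · v_j for j = 2, …, 2.

Pick v_2 = (0, 1, 0, 0)ᵀ.
Then v_1 = N · v_2 = (2, 0, 1, -2)ᵀ.

Sanity check: (A − (-1)·I) v_1 = (0, 0, 0, 0)ᵀ = 0. ✓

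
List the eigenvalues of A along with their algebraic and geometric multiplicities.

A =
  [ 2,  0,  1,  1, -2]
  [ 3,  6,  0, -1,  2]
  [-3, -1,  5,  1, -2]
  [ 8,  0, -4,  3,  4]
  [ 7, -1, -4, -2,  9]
λ = 5: alg = 5, geom = 2

Step 1 — factor the characteristic polynomial to read off the algebraic multiplicities:
  χ_A(x) = (x - 5)^5

Step 2 — compute geometric multiplicities via the rank-nullity identity g(λ) = n − rank(A − λI):
  rank(A − (5)·I) = 3, so dim ker(A − (5)·I) = n − 3 = 2

Summary:
  λ = 5: algebraic multiplicity = 5, geometric multiplicity = 2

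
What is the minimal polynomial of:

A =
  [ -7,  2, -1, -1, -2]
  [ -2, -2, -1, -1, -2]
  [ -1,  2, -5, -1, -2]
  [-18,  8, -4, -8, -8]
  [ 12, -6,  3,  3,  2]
x^3 + 12*x^2 + 48*x + 64

The characteristic polynomial is χ_A(x) = (x + 4)^5, so the eigenvalues are known. The minimal polynomial is
  m_A(x) = Π_λ (x − λ)^{k_λ}
where k_λ is the size of the *largest* Jordan block for λ (equivalently, the smallest k with (A − λI)^k v = 0 for every generalised eigenvector v of λ).

  λ = -4: largest Jordan block has size 3, contributing (x + 4)^3

So m_A(x) = (x + 4)^3 = x^3 + 12*x^2 + 48*x + 64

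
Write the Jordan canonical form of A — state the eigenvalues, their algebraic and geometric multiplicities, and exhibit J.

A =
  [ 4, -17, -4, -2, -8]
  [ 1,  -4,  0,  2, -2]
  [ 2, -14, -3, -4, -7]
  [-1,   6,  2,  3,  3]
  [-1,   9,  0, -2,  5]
J_3(1) ⊕ J_2(1)

The characteristic polynomial is
  det(x·I − A) = x^5 - 5*x^4 + 10*x^3 - 10*x^2 + 5*x - 1 = (x - 1)^5

Eigenvalues and multiplicities (the geometric multiplicity of λ is n − rank(A − λI), which equals the number of Jordan blocks for λ):
  λ = 1: algebraic multiplicity = 5, geometric multiplicity = 2

Determining the block sizes for each eigenvalue:
  λ = 1: with am = 5 and gm = 2, the partition is not yet determined (e.g. several partitions of 5 into 2 parts exist). Let N = A − (1)·I. Computing rank(N^1) = 3, rank(N^2) = 1, rank(N^3) = 0; the number of blocks of size ≥ j is rank(N^{j−1}) − rank(N^j), giving [2, 2, 1]. So we have 1 block(s) of size 3, 1 block(s) of size 2 → block sizes [3, 2]

Assembling the blocks gives a Jordan form
J =
  [1, 1, 0, 0, 0]
  [0, 1, 1, 0, 0]
  [0, 0, 1, 0, 0]
  [0, 0, 0, 1, 1]
  [0, 0, 0, 0, 1]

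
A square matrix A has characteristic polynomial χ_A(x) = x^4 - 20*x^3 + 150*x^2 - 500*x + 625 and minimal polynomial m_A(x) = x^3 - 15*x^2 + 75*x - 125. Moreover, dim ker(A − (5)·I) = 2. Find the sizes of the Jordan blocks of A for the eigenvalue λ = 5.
Block sizes for λ = 5: [3, 1]

Step 1 — from the characteristic polynomial, algebraic multiplicity of λ = 5 is 4. From dim ker(A − (5)·I) = 2, there are exactly 2 Jordan blocks for λ = 5.
Step 2 — from the minimal polynomial, the factor (x − 5)^3 tells us the largest block for λ = 5 has size 3.
Step 3 — with total size 4, 2 blocks, and largest block 3, the block sizes (in nonincreasing order) are [3, 1].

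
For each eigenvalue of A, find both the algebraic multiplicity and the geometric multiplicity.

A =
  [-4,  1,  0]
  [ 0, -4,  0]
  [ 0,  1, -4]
λ = -4: alg = 3, geom = 2

Step 1 — factor the characteristic polynomial to read off the algebraic multiplicities:
  χ_A(x) = (x + 4)^3

Step 2 — compute geometric multiplicities via the rank-nullity identity g(λ) = n − rank(A − λI):
  rank(A − (-4)·I) = 1, so dim ker(A − (-4)·I) = n − 1 = 2

Summary:
  λ = -4: algebraic multiplicity = 3, geometric multiplicity = 2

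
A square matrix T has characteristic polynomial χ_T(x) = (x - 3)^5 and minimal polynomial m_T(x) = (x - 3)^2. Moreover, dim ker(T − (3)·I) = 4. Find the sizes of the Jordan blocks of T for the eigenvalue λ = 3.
Block sizes for λ = 3: [2, 1, 1, 1]

Step 1 — from the characteristic polynomial, algebraic multiplicity of λ = 3 is 5. From dim ker(T − (3)·I) = 4, there are exactly 4 Jordan blocks for λ = 3.
Step 2 — from the minimal polynomial, the factor (x − 3)^2 tells us the largest block for λ = 3 has size 2.
Step 3 — with total size 5, 4 blocks, and largest block 2, the block sizes (in nonincreasing order) are [2, 1, 1, 1].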